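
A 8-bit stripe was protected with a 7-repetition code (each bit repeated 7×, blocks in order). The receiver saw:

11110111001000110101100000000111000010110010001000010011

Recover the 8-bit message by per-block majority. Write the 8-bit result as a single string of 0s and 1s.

Block 1 (1111011): 6 ones → 1
Block 2 (1001000): 2 ones → 0
Block 3 (1101011): 5 ones → 1
Block 4 (0000000): 0 ones → 0
Block 5 (0111000): 3 ones → 0
Block 6 (0101100): 3 ones → 0
Block 7 (1000100): 2 ones → 0
Block 8 (0010011): 3 ones → 0

10100000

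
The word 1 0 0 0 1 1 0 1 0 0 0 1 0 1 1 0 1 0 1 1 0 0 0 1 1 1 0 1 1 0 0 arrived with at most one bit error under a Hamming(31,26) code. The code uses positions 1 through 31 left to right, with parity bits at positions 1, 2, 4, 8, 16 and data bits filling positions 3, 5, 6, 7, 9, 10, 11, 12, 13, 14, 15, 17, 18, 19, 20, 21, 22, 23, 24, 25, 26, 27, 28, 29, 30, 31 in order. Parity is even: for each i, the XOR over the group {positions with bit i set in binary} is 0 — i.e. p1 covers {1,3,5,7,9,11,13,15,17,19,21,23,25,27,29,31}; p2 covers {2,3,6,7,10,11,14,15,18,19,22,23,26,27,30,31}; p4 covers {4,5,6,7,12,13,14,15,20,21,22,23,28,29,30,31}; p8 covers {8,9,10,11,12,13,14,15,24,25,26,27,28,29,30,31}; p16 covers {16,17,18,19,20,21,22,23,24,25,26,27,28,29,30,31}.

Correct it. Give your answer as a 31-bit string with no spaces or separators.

s1 (pos 1,3,5,7,9,11,13,15,17,19,21,23,25,27,29,31): 1⊕0⊕1⊕0⊕0⊕0⊕0⊕1⊕1⊕1⊕0⊕0⊕1⊕0⊕1⊕0 = 1
s2 (pos 2,3,6,7,10,11,14,15,18,19,22,23,26,27,30,31): 0⊕0⊕1⊕0⊕0⊕0⊕1⊕1⊕0⊕1⊕0⊕0⊕1⊕0⊕0⊕0 = 1
s4 (pos 4,5,6,7,12,13,14,15,20,21,22,23,28,29,30,31): 0⊕1⊕1⊕0⊕1⊕0⊕1⊕1⊕1⊕0⊕0⊕0⊕1⊕1⊕0⊕0 = 0
s8 (pos 8,9,10,11,12,13,14,15,24,25,26,27,28,29,30,31): 1⊕0⊕0⊕0⊕1⊕0⊕1⊕1⊕1⊕1⊕1⊕0⊕1⊕1⊕0⊕0 = 1
s16 (pos 16,17,18,19,20,21,22,23,24,25,26,27,28,29,30,31): 0⊕1⊕0⊕1⊕1⊕0⊕0⊕0⊕1⊕1⊕1⊕0⊕1⊕1⊕0⊕0 = 0
Syndrome s16…s1 = 01011 → error at position 11.
Flip position 11: 1000110100010110101100011101100 → 1000110100110110101100011101100

1000110100110110101100011101100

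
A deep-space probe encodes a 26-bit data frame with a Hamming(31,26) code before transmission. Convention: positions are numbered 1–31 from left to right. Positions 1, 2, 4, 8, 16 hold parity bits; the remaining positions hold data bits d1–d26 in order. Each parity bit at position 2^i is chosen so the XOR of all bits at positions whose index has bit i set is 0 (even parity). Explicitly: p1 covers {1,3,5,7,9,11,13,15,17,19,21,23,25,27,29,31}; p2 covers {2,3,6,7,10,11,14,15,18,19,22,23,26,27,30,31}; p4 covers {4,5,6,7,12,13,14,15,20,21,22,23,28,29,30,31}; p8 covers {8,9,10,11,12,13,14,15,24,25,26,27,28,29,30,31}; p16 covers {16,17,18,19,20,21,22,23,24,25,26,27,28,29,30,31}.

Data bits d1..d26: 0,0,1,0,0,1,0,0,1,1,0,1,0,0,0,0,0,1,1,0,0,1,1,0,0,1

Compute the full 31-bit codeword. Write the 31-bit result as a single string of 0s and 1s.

1000010101001100100000110011001

Place data at non-parity positions: p1 p2 0 p4 0 1 0 p8 0 1 0 0 1 1 0 p16 1 0 0 0 0 0 1 1 0 0 1 1 0 0 1
p1 (pos 1,3,5,7,9,11,13,15,17,19,21,23,25,27,29,31): XOR of data positions = 0⊕0⊕0⊕0⊕0⊕1⊕0⊕1⊕0⊕0⊕1⊕0⊕1⊕0⊕1 = 1
p2 (pos 2,3,6,7,10,11,14,15,18,19,22,23,26,27,30,31): XOR of data positions = 0⊕1⊕0⊕1⊕0⊕1⊕0⊕0⊕0⊕0⊕1⊕0⊕1⊕0⊕1 = 0
p4 (pos 4,5,6,7,12,13,14,15,20,21,22,23,28,29,30,31): XOR of data positions = 0⊕1⊕0⊕0⊕1⊕1⊕0⊕0⊕0⊕0⊕1⊕1⊕0⊕0⊕1 = 0
p8 (pos 8,9,10,11,12,13,14,15,24,25,26,27,28,29,30,31): XOR of data positions = 0⊕1⊕0⊕0⊕1⊕1⊕0⊕1⊕0⊕0⊕1⊕1⊕0⊕0⊕1 = 1
p16 (pos 16,17,18,19,20,21,22,23,24,25,26,27,28,29,30,31): XOR of data positions = 1⊕0⊕0⊕0⊕0⊕0⊕1⊕1⊕0⊕0⊕1⊕1⊕0⊕0⊕1 = 0
Codeword: 1000010101001100100000110011001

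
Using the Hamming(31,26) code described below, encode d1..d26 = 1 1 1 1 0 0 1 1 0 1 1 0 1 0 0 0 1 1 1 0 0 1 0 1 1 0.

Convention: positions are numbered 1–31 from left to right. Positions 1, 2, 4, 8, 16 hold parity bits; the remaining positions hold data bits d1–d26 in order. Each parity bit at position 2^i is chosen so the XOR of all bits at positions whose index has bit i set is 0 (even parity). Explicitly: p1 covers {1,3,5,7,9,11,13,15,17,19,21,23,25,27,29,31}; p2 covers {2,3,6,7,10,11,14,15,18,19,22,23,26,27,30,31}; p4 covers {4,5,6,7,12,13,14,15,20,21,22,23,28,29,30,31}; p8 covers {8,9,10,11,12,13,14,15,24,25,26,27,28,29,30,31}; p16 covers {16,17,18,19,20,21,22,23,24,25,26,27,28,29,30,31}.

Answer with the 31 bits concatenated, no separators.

Place data at non-parity positions: p1 p2 1 p4 1 1 1 p8 0 0 1 1 0 1 1 p16 0 1 0 0 0 1 1 1 0 0 1 0 1 1 0
p1 (pos 1,3,5,7,9,11,13,15,17,19,21,23,25,27,29,31): XOR of data positions = 1⊕1⊕1⊕0⊕1⊕0⊕1⊕0⊕0⊕0⊕1⊕0⊕1⊕1⊕0 = 0
p2 (pos 2,3,6,7,10,11,14,15,18,19,22,23,26,27,30,31): XOR of data positions = 1⊕1⊕1⊕0⊕1⊕1⊕1⊕1⊕0⊕1⊕1⊕0⊕1⊕1⊕0 = 1
p4 (pos 4,5,6,7,12,13,14,15,20,21,22,23,28,29,30,31): XOR of data positions = 1⊕1⊕1⊕1⊕0⊕1⊕1⊕0⊕0⊕1⊕1⊕0⊕1⊕1⊕0 = 0
p8 (pos 8,9,10,11,12,13,14,15,24,25,26,27,28,29,30,31): XOR of data positions = 0⊕0⊕1⊕1⊕0⊕1⊕1⊕1⊕0⊕0⊕1⊕0⊕1⊕1⊕0 = 0
p16 (pos 16,17,18,19,20,21,22,23,24,25,26,27,28,29,30,31): XOR of data positions = 0⊕1⊕0⊕0⊕0⊕1⊕1⊕1⊕0⊕0⊕1⊕0⊕1⊕1⊕0 = 1
Codeword: 0110111000110111010001110010110

0110111000110111010001110010110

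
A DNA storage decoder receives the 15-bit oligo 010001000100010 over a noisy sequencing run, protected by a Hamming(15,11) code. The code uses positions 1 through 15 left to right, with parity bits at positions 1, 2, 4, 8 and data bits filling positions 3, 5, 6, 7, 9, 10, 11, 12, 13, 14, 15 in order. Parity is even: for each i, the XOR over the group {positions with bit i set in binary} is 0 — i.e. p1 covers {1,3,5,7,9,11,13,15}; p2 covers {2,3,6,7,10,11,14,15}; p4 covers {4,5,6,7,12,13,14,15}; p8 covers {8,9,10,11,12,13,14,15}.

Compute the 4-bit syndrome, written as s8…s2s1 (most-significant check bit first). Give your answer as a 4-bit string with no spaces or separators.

0000

s1 (pos 1,3,5,7,9,11,13,15): 0⊕0⊕0⊕0⊕0⊕0⊕0⊕0 = 0
s2 (pos 2,3,6,7,10,11,14,15): 1⊕0⊕1⊕0⊕1⊕0⊕1⊕0 = 0
s4 (pos 4,5,6,7,12,13,14,15): 0⊕0⊕1⊕0⊕0⊕0⊕1⊕0 = 0
s8 (pos 8,9,10,11,12,13,14,15): 0⊕0⊕1⊕0⊕0⊕0⊕1⊕0 = 0
Syndrome s8…s1 = 0000 → no error.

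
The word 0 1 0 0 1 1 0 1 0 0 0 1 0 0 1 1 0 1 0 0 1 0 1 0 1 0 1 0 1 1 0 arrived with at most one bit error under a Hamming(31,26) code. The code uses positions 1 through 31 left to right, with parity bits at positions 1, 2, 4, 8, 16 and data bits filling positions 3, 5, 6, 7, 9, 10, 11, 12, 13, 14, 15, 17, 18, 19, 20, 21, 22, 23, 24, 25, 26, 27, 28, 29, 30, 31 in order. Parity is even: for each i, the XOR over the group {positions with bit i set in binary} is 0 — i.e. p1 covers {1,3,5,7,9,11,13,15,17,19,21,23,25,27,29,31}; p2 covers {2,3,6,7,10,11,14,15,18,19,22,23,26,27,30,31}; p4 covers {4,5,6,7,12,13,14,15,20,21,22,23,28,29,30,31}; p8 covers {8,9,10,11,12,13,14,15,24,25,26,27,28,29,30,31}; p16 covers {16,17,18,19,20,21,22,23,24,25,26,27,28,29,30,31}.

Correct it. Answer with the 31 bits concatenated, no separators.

0100110100110011010010101010110

s1 (pos 1,3,5,7,9,11,13,15,17,19,21,23,25,27,29,31): 0⊕0⊕1⊕0⊕0⊕0⊕0⊕1⊕0⊕0⊕1⊕1⊕1⊕1⊕1⊕0 = 1
s2 (pos 2,3,6,7,10,11,14,15,18,19,22,23,26,27,30,31): 1⊕0⊕1⊕0⊕0⊕0⊕0⊕1⊕1⊕0⊕0⊕1⊕0⊕1⊕1⊕0 = 1
s4 (pos 4,5,6,7,12,13,14,15,20,21,22,23,28,29,30,31): 0⊕1⊕1⊕0⊕1⊕0⊕0⊕1⊕0⊕1⊕0⊕1⊕0⊕1⊕1⊕0 = 0
s8 (pos 8,9,10,11,12,13,14,15,24,25,26,27,28,29,30,31): 1⊕0⊕0⊕0⊕1⊕0⊕0⊕1⊕0⊕1⊕0⊕1⊕0⊕1⊕1⊕0 = 1
s16 (pos 16,17,18,19,20,21,22,23,24,25,26,27,28,29,30,31): 1⊕0⊕1⊕0⊕0⊕1⊕0⊕1⊕0⊕1⊕0⊕1⊕0⊕1⊕1⊕0 = 0
Syndrome s16…s1 = 01011 → error at position 11.
Flip position 11: 0100110100010011010010101010110 → 0100110100110011010010101010110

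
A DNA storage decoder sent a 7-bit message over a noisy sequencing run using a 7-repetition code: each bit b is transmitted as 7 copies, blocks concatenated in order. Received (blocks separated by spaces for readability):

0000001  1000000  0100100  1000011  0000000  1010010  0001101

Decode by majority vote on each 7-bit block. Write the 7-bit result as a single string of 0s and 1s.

0000000

Block 1 (0000001): 1 one → 0
Block 2 (1000000): 1 one → 0
Block 3 (0100100): 2 ones → 0
Block 4 (1000011): 3 ones → 0
Block 5 (0000000): 0 ones → 0
Block 6 (1010010): 3 ones → 0
Block 7 (0001101): 3 ones → 0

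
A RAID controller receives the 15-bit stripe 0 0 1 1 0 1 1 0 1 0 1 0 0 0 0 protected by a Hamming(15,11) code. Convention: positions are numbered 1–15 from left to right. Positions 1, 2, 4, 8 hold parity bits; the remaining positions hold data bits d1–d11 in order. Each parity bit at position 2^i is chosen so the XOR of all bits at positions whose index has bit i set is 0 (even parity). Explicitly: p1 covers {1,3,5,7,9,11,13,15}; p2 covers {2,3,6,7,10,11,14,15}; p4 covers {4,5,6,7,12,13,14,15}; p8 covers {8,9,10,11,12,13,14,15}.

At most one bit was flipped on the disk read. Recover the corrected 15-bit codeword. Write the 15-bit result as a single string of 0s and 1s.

s1 (pos 1,3,5,7,9,11,13,15): 0⊕1⊕0⊕1⊕1⊕1⊕0⊕0 = 0
s2 (pos 2,3,6,7,10,11,14,15): 0⊕1⊕1⊕1⊕0⊕1⊕0⊕0 = 0
s4 (pos 4,5,6,7,12,13,14,15): 1⊕0⊕1⊕1⊕0⊕0⊕0⊕0 = 1
s8 (pos 8,9,10,11,12,13,14,15): 0⊕1⊕0⊕1⊕0⊕0⊕0⊕0 = 0
Syndrome s8…s1 = 0100 → error at position 4.
Flip position 4: 001101101010000 → 001001101010000

001001101010000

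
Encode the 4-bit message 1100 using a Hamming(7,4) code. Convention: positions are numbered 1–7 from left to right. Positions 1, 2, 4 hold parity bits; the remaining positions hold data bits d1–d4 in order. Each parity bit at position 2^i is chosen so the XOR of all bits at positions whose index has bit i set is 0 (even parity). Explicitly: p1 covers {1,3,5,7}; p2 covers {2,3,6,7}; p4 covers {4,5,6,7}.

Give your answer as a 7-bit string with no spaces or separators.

0111100

Place data at non-parity positions: p1 p2 1 p4 1 0 0
p1 (pos 1,3,5,7): XOR of data positions = 1⊕1⊕0 = 0
p2 (pos 2,3,6,7): XOR of data positions = 1⊕0⊕0 = 1
p4 (pos 4,5,6,7): XOR of data positions = 1⊕0⊕0 = 1
Codeword: 0111100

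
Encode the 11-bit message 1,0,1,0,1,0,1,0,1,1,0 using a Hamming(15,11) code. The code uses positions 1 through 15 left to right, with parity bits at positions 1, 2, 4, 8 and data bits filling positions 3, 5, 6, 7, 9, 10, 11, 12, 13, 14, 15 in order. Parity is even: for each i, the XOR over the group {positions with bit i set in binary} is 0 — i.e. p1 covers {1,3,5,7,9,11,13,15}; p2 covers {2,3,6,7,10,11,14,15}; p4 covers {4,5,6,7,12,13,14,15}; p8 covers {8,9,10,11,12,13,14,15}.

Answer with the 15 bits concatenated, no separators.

001101001010110

Place data at non-parity positions: p1 p2 1 p4 0 1 0 p8 1 0 1 0 1 1 0
p1 (pos 1,3,5,7,9,11,13,15): XOR of data positions = 1⊕0⊕0⊕1⊕1⊕1⊕0 = 0
p2 (pos 2,3,6,7,10,11,14,15): XOR of data positions = 1⊕1⊕0⊕0⊕1⊕1⊕0 = 0
p4 (pos 4,5,6,7,12,13,14,15): XOR of data positions = 0⊕1⊕0⊕0⊕1⊕1⊕0 = 1
p8 (pos 8,9,10,11,12,13,14,15): XOR of data positions = 1⊕0⊕1⊕0⊕1⊕1⊕0 = 0
Codeword: 001101001010110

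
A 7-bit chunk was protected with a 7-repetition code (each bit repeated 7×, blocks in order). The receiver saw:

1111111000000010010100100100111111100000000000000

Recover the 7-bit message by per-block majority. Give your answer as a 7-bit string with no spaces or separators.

1000100

Block 1 (1111111): 7 ones → 1
Block 2 (0000000): 0 ones → 0
Block 3 (1001010): 3 ones → 0
Block 4 (0100100): 2 ones → 0
Block 5 (1111111): 7 ones → 1
Block 6 (0000000): 0 ones → 0
Block 7 (0000000): 0 ones → 0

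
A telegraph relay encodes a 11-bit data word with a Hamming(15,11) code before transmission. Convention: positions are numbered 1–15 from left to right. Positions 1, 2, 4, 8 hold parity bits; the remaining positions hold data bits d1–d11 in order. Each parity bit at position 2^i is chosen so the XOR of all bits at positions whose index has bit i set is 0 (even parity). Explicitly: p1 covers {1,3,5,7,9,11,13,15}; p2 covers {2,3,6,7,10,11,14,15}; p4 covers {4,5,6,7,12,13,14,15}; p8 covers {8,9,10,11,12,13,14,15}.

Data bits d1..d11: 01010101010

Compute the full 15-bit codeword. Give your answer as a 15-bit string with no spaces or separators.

Place data at non-parity positions: p1 p2 0 p4 1 0 1 p8 0 1 0 1 0 1 0
p1 (pos 1,3,5,7,9,11,13,15): XOR of data positions = 0⊕1⊕1⊕0⊕0⊕0⊕0 = 0
p2 (pos 2,3,6,7,10,11,14,15): XOR of data positions = 0⊕0⊕1⊕1⊕0⊕1⊕0 = 1
p4 (pos 4,5,6,7,12,13,14,15): XOR of data positions = 1⊕0⊕1⊕1⊕0⊕1⊕0 = 0
p8 (pos 8,9,10,11,12,13,14,15): XOR of data positions = 0⊕1⊕0⊕1⊕0⊕1⊕0 = 1
Codeword: 010010110101010

010010110101010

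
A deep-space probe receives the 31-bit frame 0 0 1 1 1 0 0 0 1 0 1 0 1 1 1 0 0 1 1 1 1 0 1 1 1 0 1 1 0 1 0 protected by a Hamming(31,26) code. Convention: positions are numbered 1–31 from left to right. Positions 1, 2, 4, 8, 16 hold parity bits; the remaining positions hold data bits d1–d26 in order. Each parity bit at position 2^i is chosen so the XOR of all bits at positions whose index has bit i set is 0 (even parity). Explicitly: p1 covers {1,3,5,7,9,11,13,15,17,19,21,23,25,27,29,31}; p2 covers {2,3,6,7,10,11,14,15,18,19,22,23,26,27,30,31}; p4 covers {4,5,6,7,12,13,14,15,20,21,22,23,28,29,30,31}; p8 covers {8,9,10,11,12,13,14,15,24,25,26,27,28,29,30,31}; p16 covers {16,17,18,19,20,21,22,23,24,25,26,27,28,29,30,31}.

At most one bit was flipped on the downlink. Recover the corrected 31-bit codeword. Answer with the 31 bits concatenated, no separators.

s1 (pos 1,3,5,7,9,11,13,15,17,19,21,23,25,27,29,31): 0⊕1⊕1⊕0⊕1⊕1⊕1⊕1⊕0⊕1⊕1⊕1⊕1⊕1⊕0⊕0 = 1
s2 (pos 2,3,6,7,10,11,14,15,18,19,22,23,26,27,30,31): 0⊕1⊕0⊕0⊕0⊕1⊕1⊕1⊕1⊕1⊕0⊕1⊕0⊕1⊕1⊕0 = 1
s4 (pos 4,5,6,7,12,13,14,15,20,21,22,23,28,29,30,31): 1⊕1⊕0⊕0⊕0⊕1⊕1⊕1⊕1⊕1⊕0⊕1⊕1⊕0⊕1⊕0 = 0
s8 (pos 8,9,10,11,12,13,14,15,24,25,26,27,28,29,30,31): 0⊕1⊕0⊕1⊕0⊕1⊕1⊕1⊕1⊕1⊕0⊕1⊕1⊕0⊕1⊕0 = 0
s16 (pos 16,17,18,19,20,21,22,23,24,25,26,27,28,29,30,31): 0⊕0⊕1⊕1⊕1⊕1⊕0⊕1⊕1⊕1⊕0⊕1⊕1⊕0⊕1⊕0 = 0
Syndrome s16…s1 = 00011 → error at position 3.
Flip position 3: 0011100010101110011110111011010 → 0001100010101110011110111011010

0001100010101110011110111011010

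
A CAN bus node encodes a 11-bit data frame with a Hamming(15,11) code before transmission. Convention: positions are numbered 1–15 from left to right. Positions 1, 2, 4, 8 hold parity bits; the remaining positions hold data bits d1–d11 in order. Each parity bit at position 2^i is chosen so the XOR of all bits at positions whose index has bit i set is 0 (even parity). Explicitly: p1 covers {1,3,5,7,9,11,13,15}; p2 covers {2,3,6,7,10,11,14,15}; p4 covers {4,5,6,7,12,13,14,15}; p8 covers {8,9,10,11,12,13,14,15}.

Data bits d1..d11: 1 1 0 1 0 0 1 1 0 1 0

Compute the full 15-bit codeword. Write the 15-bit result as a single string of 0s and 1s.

Place data at non-parity positions: p1 p2 1 p4 1 0 1 p8 0 0 1 1 0 1 0
p1 (pos 1,3,5,7,9,11,13,15): XOR of data positions = 1⊕1⊕1⊕0⊕1⊕0⊕0 = 0
p2 (pos 2,3,6,7,10,11,14,15): XOR of data positions = 1⊕0⊕1⊕0⊕1⊕1⊕0 = 0
p4 (pos 4,5,6,7,12,13,14,15): XOR of data positions = 1⊕0⊕1⊕1⊕0⊕1⊕0 = 0
p8 (pos 8,9,10,11,12,13,14,15): XOR of data positions = 0⊕0⊕1⊕1⊕0⊕1⊕0 = 1
Codeword: 001010110011010

001010110011010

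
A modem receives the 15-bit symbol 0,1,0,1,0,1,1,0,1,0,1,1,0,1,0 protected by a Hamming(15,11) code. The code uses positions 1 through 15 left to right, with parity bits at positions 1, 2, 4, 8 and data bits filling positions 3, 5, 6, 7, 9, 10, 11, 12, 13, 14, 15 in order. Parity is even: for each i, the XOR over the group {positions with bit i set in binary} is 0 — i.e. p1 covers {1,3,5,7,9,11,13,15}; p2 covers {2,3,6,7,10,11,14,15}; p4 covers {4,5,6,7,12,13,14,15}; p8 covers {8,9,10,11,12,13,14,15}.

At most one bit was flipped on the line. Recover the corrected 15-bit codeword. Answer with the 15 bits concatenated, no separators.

s1 (pos 1,3,5,7,9,11,13,15): 0⊕0⊕0⊕1⊕1⊕1⊕0⊕0 = 1
s2 (pos 2,3,6,7,10,11,14,15): 1⊕0⊕1⊕1⊕0⊕1⊕1⊕0 = 1
s4 (pos 4,5,6,7,12,13,14,15): 1⊕0⊕1⊕1⊕1⊕0⊕1⊕0 = 1
s8 (pos 8,9,10,11,12,13,14,15): 0⊕1⊕0⊕1⊕1⊕0⊕1⊕0 = 0
Syndrome s8…s1 = 0111 → error at position 7.
Flip position 7: 010101101011010 → 010101001011010

010101001011010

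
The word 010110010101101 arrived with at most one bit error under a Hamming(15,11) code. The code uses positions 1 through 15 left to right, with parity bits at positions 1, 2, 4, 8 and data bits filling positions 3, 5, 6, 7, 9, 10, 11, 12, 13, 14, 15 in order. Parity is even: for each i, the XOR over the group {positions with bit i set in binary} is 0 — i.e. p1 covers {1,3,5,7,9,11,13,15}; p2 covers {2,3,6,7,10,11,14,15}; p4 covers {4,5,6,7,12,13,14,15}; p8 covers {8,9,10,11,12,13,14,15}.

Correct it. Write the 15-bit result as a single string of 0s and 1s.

s1 (pos 1,3,5,7,9,11,13,15): 0⊕0⊕1⊕0⊕0⊕0⊕1⊕1 = 1
s2 (pos 2,3,6,7,10,11,14,15): 1⊕0⊕0⊕0⊕1⊕0⊕0⊕1 = 1
s4 (pos 4,5,6,7,12,13,14,15): 1⊕1⊕0⊕0⊕1⊕1⊕0⊕1 = 1
s8 (pos 8,9,10,11,12,13,14,15): 1⊕0⊕1⊕0⊕1⊕1⊕0⊕1 = 1
Syndrome s8…s1 = 1111 → error at position 15.
Flip position 15: 010110010101101 → 010110010101100

010110010101100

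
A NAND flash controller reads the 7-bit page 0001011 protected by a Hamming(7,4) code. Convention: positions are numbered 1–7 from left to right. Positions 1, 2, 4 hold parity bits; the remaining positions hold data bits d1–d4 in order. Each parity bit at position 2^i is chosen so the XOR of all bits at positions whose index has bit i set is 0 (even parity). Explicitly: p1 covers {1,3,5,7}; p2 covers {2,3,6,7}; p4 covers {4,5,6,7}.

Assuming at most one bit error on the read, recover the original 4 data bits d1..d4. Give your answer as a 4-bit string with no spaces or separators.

s1 (pos 1,3,5,7): 0⊕0⊕0⊕1 = 1
s2 (pos 2,3,6,7): 0⊕0⊕1⊕1 = 0
s4 (pos 4,5,6,7): 1⊕0⊕1⊕1 = 1
Syndrome s4…s1 = 101 → error at position 5.
Flip position 5: 0001011 → 0001111
Read data bits from positions 3,5,6,7: 0111

0111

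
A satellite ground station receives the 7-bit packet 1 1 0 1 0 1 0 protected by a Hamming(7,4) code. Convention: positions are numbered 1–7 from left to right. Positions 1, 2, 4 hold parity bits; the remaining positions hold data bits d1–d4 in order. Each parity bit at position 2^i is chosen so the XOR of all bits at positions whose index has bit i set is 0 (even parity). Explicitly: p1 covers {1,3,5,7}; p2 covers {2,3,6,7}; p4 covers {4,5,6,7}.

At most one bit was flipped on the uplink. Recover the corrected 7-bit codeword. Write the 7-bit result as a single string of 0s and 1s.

s1 (pos 1,3,5,7): 1⊕0⊕0⊕0 = 1
s2 (pos 2,3,6,7): 1⊕0⊕1⊕0 = 0
s4 (pos 4,5,6,7): 1⊕0⊕1⊕0 = 0
Syndrome s4…s1 = 001 → error at position 1.
Flip position 1: 1101010 → 0101010

0101010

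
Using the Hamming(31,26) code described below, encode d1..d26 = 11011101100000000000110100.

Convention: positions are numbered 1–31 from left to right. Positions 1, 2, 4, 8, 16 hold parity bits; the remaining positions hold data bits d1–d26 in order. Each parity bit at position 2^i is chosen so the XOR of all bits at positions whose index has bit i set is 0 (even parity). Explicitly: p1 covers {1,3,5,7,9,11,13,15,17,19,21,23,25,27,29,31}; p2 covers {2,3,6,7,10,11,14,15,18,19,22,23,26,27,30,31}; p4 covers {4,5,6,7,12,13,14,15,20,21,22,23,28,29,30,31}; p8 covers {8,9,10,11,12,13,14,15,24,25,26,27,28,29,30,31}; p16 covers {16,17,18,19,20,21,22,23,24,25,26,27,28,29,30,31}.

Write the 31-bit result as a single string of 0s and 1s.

Place data at non-parity positions: p1 p2 1 p4 1 0 1 p8 1 1 0 1 1 0 0 p16 0 0 0 0 0 0 0 0 0 1 1 0 1 0 0
p1 (pos 1,3,5,7,9,11,13,15,17,19,21,23,25,27,29,31): XOR of data positions = 1⊕1⊕1⊕1⊕0⊕1⊕0⊕0⊕0⊕0⊕0⊕0⊕1⊕1⊕0 = 1
p2 (pos 2,3,6,7,10,11,14,15,18,19,22,23,26,27,30,31): XOR of data positions = 1⊕0⊕1⊕1⊕0⊕0⊕0⊕0⊕0⊕0⊕0⊕1⊕1⊕0⊕0 = 1
p4 (pos 4,5,6,7,12,13,14,15,20,21,22,23,28,29,30,31): XOR of data positions = 1⊕0⊕1⊕1⊕1⊕0⊕0⊕0⊕0⊕0⊕0⊕0⊕1⊕0⊕0 = 1
p8 (pos 8,9,10,11,12,13,14,15,24,25,26,27,28,29,30,31): XOR of data positions = 1⊕1⊕0⊕1⊕1⊕0⊕0⊕0⊕0⊕1⊕1⊕0⊕1⊕0⊕0 = 1
p16 (pos 16,17,18,19,20,21,22,23,24,25,26,27,28,29,30,31): XOR of data positions = 0⊕0⊕0⊕0⊕0⊕0⊕0⊕0⊕0⊕1⊕1⊕0⊕1⊕0⊕0 = 1
Codeword: 1111101111011001000000000110100

1111101111011001000000000110100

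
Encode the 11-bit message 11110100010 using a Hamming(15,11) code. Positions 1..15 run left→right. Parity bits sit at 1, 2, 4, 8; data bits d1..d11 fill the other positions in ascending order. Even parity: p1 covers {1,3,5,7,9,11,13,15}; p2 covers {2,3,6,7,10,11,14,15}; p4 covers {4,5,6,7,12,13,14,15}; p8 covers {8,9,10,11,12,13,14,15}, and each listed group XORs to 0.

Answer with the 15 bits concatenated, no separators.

111011100100010

Place data at non-parity positions: p1 p2 1 p4 1 1 1 p8 0 1 0 0 0 1 0
p1 (pos 1,3,5,7,9,11,13,15): XOR of data positions = 1⊕1⊕1⊕0⊕0⊕0⊕0 = 1
p2 (pos 2,3,6,7,10,11,14,15): XOR of data positions = 1⊕1⊕1⊕1⊕0⊕1⊕0 = 1
p4 (pos 4,5,6,7,12,13,14,15): XOR of data positions = 1⊕1⊕1⊕0⊕0⊕1⊕0 = 0
p8 (pos 8,9,10,11,12,13,14,15): XOR of data positions = 0⊕1⊕0⊕0⊕0⊕1⊕0 = 0
Codeword: 111011100100010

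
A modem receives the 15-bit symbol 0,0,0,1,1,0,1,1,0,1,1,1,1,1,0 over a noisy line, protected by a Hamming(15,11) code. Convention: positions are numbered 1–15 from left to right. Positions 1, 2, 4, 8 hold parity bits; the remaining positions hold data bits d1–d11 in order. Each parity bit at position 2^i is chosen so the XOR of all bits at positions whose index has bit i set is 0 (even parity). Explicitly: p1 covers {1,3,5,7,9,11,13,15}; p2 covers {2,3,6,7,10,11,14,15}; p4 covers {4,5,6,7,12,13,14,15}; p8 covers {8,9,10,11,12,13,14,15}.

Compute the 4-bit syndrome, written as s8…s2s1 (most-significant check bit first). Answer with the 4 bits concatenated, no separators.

0000

s1 (pos 1,3,5,7,9,11,13,15): 0⊕0⊕1⊕1⊕0⊕1⊕1⊕0 = 0
s2 (pos 2,3,6,7,10,11,14,15): 0⊕0⊕0⊕1⊕1⊕1⊕1⊕0 = 0
s4 (pos 4,5,6,7,12,13,14,15): 1⊕1⊕0⊕1⊕1⊕1⊕1⊕0 = 0
s8 (pos 8,9,10,11,12,13,14,15): 1⊕0⊕1⊕1⊕1⊕1⊕1⊕0 = 0
Syndrome s8…s1 = 0000 → no error.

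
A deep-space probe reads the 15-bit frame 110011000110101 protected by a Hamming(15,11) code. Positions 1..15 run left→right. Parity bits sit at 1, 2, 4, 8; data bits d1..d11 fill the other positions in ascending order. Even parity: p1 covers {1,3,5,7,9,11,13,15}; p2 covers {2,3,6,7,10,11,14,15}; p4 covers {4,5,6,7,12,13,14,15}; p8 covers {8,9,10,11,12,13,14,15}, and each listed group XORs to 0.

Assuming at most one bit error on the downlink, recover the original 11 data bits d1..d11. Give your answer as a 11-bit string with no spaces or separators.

11100110101

s1 (pos 1,3,5,7,9,11,13,15): 1⊕0⊕1⊕0⊕0⊕1⊕1⊕1 = 1
s2 (pos 2,3,6,7,10,11,14,15): 1⊕0⊕1⊕0⊕1⊕1⊕0⊕1 = 1
s4 (pos 4,5,6,7,12,13,14,15): 0⊕1⊕1⊕0⊕0⊕1⊕0⊕1 = 0
s8 (pos 8,9,10,11,12,13,14,15): 0⊕0⊕1⊕1⊕0⊕1⊕0⊕1 = 0
Syndrome s8…s1 = 0011 → error at position 3.
Flip position 3: 110011000110101 → 111011000110101
Read data bits from positions 3,5,6,7,9,10,11,12,13,14,15: 11100110101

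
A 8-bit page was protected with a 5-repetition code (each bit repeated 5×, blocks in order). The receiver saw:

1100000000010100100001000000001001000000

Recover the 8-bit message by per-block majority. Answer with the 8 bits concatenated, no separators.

Block 1 (11000): 2 ones → 0
Block 2 (00000): 0 ones → 0
Block 3 (01010): 2 ones → 0
Block 4 (01000): 1 one → 0
Block 5 (01000): 1 one → 0
Block 6 (00000): 0 ones → 0
Block 7 (10010): 2 ones → 0
Block 8 (00000): 0 ones → 0

00000000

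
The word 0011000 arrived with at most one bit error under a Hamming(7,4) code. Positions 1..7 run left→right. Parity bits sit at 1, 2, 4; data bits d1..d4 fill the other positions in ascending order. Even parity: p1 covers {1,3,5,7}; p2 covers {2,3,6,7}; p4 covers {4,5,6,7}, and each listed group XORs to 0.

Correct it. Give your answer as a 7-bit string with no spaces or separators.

s1 (pos 1,3,5,7): 0⊕1⊕0⊕0 = 1
s2 (pos 2,3,6,7): 0⊕1⊕0⊕0 = 1
s4 (pos 4,5,6,7): 1⊕0⊕0⊕0 = 1
Syndrome s4…s1 = 111 → error at position 7.
Flip position 7: 0011000 → 0011001

0011001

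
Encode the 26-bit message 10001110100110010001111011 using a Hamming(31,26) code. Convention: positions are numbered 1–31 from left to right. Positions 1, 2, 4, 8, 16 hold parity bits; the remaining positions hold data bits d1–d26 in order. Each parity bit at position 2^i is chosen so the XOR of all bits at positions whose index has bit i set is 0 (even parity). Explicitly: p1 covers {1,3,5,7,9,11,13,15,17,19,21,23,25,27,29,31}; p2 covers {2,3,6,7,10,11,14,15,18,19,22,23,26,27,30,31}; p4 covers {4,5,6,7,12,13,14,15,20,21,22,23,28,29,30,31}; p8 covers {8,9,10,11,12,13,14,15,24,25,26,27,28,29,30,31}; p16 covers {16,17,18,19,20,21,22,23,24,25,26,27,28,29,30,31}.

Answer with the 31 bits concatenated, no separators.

1011000011101001110010001111011

Place data at non-parity positions: p1 p2 1 p4 0 0 0 p8 1 1 1 0 1 0 0 p16 1 1 0 0 1 0 0 0 1 1 1 1 0 1 1
p1 (pos 1,3,5,7,9,11,13,15,17,19,21,23,25,27,29,31): XOR of data positions = 1⊕0⊕0⊕1⊕1⊕1⊕0⊕1⊕0⊕1⊕0⊕1⊕1⊕0⊕1 = 1
p2 (pos 2,3,6,7,10,11,14,15,18,19,22,23,26,27,30,31): XOR of data positions = 1⊕0⊕0⊕1⊕1⊕0⊕0⊕1⊕0⊕0⊕0⊕1⊕1⊕1⊕1 = 0
p4 (pos 4,5,6,7,12,13,14,15,20,21,22,23,28,29,30,31): XOR of data positions = 0⊕0⊕0⊕0⊕1⊕0⊕0⊕0⊕1⊕0⊕0⊕1⊕0⊕1⊕1 = 1
p8 (pos 8,9,10,11,12,13,14,15,24,25,26,27,28,29,30,31): XOR of data positions = 1⊕1⊕1⊕0⊕1⊕0⊕0⊕0⊕1⊕1⊕1⊕1⊕0⊕1⊕1 = 0
p16 (pos 16,17,18,19,20,21,22,23,24,25,26,27,28,29,30,31): XOR of data positions = 1⊕1⊕0⊕0⊕1⊕0⊕0⊕0⊕1⊕1⊕1⊕1⊕0⊕1⊕1 = 1
Codeword: 1011000011101001110010001111011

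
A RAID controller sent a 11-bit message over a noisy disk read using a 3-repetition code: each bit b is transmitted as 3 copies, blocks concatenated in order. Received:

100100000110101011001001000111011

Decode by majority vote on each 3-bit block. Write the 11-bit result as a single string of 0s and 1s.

00011100011

Block 1 (100): 1 one → 0
Block 2 (100): 1 one → 0
Block 3 (000): 0 ones → 0
Block 4 (110): 2 ones → 1
Block 5 (101): 2 ones → 1
Block 6 (011): 2 ones → 1
Block 7 (001): 1 one → 0
Block 8 (001): 1 one → 0
Block 9 (000): 0 ones → 0
Block 10 (111): 3 ones → 1
Block 11 (011): 2 ones → 1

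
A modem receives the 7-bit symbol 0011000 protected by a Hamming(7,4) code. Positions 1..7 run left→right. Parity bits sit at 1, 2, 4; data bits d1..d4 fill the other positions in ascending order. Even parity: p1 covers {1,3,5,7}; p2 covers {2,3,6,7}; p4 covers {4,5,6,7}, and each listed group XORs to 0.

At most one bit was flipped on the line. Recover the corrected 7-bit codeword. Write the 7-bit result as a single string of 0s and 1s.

s1 (pos 1,3,5,7): 0⊕1⊕0⊕0 = 1
s2 (pos 2,3,6,7): 0⊕1⊕0⊕0 = 1
s4 (pos 4,5,6,7): 1⊕0⊕0⊕0 = 1
Syndrome s4…s1 = 111 → error at position 7.
Flip position 7: 0011000 → 0011001

0011001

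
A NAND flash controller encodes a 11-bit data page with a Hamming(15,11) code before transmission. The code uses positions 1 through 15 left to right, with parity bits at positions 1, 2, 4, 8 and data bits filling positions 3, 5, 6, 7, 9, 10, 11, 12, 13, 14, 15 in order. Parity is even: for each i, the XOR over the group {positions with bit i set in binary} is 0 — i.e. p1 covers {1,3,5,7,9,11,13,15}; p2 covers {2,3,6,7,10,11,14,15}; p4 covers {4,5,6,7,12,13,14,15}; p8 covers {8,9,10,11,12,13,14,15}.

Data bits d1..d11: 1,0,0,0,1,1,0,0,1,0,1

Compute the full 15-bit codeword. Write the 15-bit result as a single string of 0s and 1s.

011000001100101

Place data at non-parity positions: p1 p2 1 p4 0 0 0 p8 1 1 0 0 1 0 1
p1 (pos 1,3,5,7,9,11,13,15): XOR of data positions = 1⊕0⊕0⊕1⊕0⊕1⊕1 = 0
p2 (pos 2,3,6,7,10,11,14,15): XOR of data positions = 1⊕0⊕0⊕1⊕0⊕0⊕1 = 1
p4 (pos 4,5,6,7,12,13,14,15): XOR of data positions = 0⊕0⊕0⊕0⊕1⊕0⊕1 = 0
p8 (pos 8,9,10,11,12,13,14,15): XOR of data positions = 1⊕1⊕0⊕0⊕1⊕0⊕1 = 0
Codeword: 011000001100101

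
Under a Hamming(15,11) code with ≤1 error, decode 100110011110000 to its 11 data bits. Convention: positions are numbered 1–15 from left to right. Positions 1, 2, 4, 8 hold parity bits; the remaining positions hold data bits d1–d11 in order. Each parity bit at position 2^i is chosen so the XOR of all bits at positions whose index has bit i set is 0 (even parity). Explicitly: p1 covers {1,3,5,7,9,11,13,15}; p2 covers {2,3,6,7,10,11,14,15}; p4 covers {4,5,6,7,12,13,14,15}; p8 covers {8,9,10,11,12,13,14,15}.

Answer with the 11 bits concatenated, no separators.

s1 (pos 1,3,5,7,9,11,13,15): 1⊕0⊕1⊕0⊕1⊕1⊕0⊕0 = 0
s2 (pos 2,3,6,7,10,11,14,15): 0⊕0⊕0⊕0⊕1⊕1⊕0⊕0 = 0
s4 (pos 4,5,6,7,12,13,14,15): 1⊕1⊕0⊕0⊕0⊕0⊕0⊕0 = 0
s8 (pos 8,9,10,11,12,13,14,15): 1⊕1⊕1⊕1⊕0⊕0⊕0⊕0 = 0
Syndrome s8…s1 = 0000 → no error.
Read data bits from positions 3,5,6,7,9,10,11,12,13,14,15: 01001110000

01001110000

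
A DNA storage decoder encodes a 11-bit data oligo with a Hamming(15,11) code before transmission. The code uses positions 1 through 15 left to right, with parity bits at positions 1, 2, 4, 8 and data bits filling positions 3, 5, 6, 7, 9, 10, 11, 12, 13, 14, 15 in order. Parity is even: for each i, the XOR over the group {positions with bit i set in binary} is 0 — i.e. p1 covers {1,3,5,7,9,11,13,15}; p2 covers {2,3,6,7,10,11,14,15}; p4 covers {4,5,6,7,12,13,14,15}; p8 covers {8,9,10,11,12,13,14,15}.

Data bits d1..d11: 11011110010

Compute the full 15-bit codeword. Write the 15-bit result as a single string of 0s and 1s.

Place data at non-parity positions: p1 p2 1 p4 1 0 1 p8 1 1 1 0 0 1 0
p1 (pos 1,3,5,7,9,11,13,15): XOR of data positions = 1⊕1⊕1⊕1⊕1⊕0⊕0 = 1
p2 (pos 2,3,6,7,10,11,14,15): XOR of data positions = 1⊕0⊕1⊕1⊕1⊕1⊕0 = 1
p4 (pos 4,5,6,7,12,13,14,15): XOR of data positions = 1⊕0⊕1⊕0⊕0⊕1⊕0 = 1
p8 (pos 8,9,10,11,12,13,14,15): XOR of data positions = 1⊕1⊕1⊕0⊕0⊕1⊕0 = 0
Codeword: 111110101110010

111110101110010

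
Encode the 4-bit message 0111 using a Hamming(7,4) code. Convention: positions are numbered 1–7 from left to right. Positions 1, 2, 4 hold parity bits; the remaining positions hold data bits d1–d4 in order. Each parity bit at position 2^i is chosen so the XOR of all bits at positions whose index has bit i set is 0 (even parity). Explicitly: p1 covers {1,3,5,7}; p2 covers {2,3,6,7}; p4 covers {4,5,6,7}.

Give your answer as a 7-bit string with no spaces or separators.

Place data at non-parity positions: p1 p2 0 p4 1 1 1
p1 (pos 1,3,5,7): XOR of data positions = 0⊕1⊕1 = 0
p2 (pos 2,3,6,7): XOR of data positions = 0⊕1⊕1 = 0
p4 (pos 4,5,6,7): XOR of data positions = 1⊕1⊕1 = 1
Codeword: 0001111

0001111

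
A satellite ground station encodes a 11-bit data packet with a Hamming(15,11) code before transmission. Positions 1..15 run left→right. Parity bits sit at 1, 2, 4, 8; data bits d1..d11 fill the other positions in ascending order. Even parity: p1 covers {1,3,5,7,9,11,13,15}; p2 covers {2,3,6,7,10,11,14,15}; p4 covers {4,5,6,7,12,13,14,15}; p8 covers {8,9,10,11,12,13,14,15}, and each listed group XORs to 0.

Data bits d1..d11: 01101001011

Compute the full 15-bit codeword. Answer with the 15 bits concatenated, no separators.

110111001001011

Place data at non-parity positions: p1 p2 0 p4 1 1 0 p8 1 0 0 1 0 1 1
p1 (pos 1,3,5,7,9,11,13,15): XOR of data positions = 0⊕1⊕0⊕1⊕0⊕0⊕1 = 1
p2 (pos 2,3,6,7,10,11,14,15): XOR of data positions = 0⊕1⊕0⊕0⊕0⊕1⊕1 = 1
p4 (pos 4,5,6,7,12,13,14,15): XOR of data positions = 1⊕1⊕0⊕1⊕0⊕1⊕1 = 1
p8 (pos 8,9,10,11,12,13,14,15): XOR of data positions = 1⊕0⊕0⊕1⊕0⊕1⊕1 = 0
Codeword: 110111001001011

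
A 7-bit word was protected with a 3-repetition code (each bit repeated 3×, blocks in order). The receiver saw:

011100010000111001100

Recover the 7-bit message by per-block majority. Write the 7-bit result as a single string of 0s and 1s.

1000100

Block 1 (011): 2 ones → 1
Block 2 (100): 1 one → 0
Block 3 (010): 1 one → 0
Block 4 (000): 0 ones → 0
Block 5 (111): 3 ones → 1
Block 6 (001): 1 one → 0
Block 7 (100): 1 one → 0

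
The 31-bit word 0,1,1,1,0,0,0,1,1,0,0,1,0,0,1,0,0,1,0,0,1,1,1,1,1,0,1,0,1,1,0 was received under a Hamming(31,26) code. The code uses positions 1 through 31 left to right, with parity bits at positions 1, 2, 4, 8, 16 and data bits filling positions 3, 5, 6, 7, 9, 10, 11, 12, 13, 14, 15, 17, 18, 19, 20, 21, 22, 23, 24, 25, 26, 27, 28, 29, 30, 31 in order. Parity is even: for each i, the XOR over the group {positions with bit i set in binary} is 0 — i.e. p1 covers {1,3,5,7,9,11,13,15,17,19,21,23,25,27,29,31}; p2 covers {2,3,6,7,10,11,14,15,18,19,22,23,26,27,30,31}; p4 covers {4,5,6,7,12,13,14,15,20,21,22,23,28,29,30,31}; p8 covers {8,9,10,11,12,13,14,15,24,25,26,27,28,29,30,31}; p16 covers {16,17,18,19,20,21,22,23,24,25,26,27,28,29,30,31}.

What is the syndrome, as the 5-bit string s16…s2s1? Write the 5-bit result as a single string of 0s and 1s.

s1 (pos 1,3,5,7,9,11,13,15,17,19,21,23,25,27,29,31): 0⊕1⊕0⊕0⊕1⊕0⊕0⊕1⊕0⊕0⊕1⊕1⊕1⊕1⊕1⊕0 = 0
s2 (pos 2,3,6,7,10,11,14,15,18,19,22,23,26,27,30,31): 1⊕1⊕0⊕0⊕0⊕0⊕0⊕1⊕1⊕0⊕1⊕1⊕0⊕1⊕1⊕0 = 0
s4 (pos 4,5,6,7,12,13,14,15,20,21,22,23,28,29,30,31): 1⊕0⊕0⊕0⊕1⊕0⊕0⊕1⊕0⊕1⊕1⊕1⊕0⊕1⊕1⊕0 = 0
s8 (pos 8,9,10,11,12,13,14,15,24,25,26,27,28,29,30,31): 1⊕1⊕0⊕0⊕1⊕0⊕0⊕1⊕1⊕1⊕0⊕1⊕0⊕1⊕1⊕0 = 1
s16 (pos 16,17,18,19,20,21,22,23,24,25,26,27,28,29,30,31): 0⊕0⊕1⊕0⊕0⊕1⊕1⊕1⊕1⊕1⊕0⊕1⊕0⊕1⊕1⊕0 = 1
Syndrome s16…s1 = 11000 → error at position 24.

11000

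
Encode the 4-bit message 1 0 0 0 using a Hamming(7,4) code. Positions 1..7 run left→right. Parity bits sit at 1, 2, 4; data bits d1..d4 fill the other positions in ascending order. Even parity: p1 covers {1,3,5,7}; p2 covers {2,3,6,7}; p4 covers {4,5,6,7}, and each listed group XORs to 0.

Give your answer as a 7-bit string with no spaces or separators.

1110000

Place data at non-parity positions: p1 p2 1 p4 0 0 0
p1 (pos 1,3,5,7): XOR of data positions = 1⊕0⊕0 = 1
p2 (pos 2,3,6,7): XOR of data positions = 1⊕0⊕0 = 1
p4 (pos 4,5,6,7): XOR of data positions = 0⊕0⊕0 = 0
Codeword: 1110000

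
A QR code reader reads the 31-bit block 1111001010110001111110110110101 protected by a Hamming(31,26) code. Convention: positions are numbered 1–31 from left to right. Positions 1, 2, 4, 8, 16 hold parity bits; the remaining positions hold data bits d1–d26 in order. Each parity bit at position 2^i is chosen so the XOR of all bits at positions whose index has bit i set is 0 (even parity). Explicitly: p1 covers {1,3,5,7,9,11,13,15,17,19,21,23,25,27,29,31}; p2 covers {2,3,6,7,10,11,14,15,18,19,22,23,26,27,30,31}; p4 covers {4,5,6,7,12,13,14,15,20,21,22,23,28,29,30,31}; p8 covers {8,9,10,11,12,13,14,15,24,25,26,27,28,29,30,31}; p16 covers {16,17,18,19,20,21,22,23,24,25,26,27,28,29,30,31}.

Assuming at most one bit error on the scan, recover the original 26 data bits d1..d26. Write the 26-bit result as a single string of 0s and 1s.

s1 (pos 1,3,5,7,9,11,13,15,17,19,21,23,25,27,29,31): 1⊕1⊕0⊕1⊕1⊕1⊕0⊕0⊕1⊕1⊕1⊕1⊕0⊕1⊕1⊕1 = 0
s2 (pos 2,3,6,7,10,11,14,15,18,19,22,23,26,27,30,31): 1⊕1⊕0⊕1⊕0⊕1⊕0⊕0⊕1⊕1⊕0⊕1⊕1⊕1⊕0⊕1 = 0
s4 (pos 4,5,6,7,12,13,14,15,20,21,22,23,28,29,30,31): 1⊕0⊕0⊕1⊕1⊕0⊕0⊕0⊕1⊕1⊕0⊕1⊕0⊕1⊕0⊕1 = 0
s8 (pos 8,9,10,11,12,13,14,15,24,25,26,27,28,29,30,31): 0⊕1⊕0⊕1⊕1⊕0⊕0⊕0⊕1⊕0⊕1⊕1⊕0⊕1⊕0⊕1 = 0
s16 (pos 16,17,18,19,20,21,22,23,24,25,26,27,28,29,30,31): 1⊕1⊕1⊕1⊕1⊕1⊕0⊕1⊕1⊕0⊕1⊕1⊕0⊕1⊕0⊕1 = 0
Syndrome s16…s1 = 00000 → no error.
Read data bits from positions 3,5,6,7,9,10,11,12,13,14,15,17,18,19,20,21,22,23,24,25,26,27,28,29,30,31: 10011011000111110110110101

10011011000111110110110101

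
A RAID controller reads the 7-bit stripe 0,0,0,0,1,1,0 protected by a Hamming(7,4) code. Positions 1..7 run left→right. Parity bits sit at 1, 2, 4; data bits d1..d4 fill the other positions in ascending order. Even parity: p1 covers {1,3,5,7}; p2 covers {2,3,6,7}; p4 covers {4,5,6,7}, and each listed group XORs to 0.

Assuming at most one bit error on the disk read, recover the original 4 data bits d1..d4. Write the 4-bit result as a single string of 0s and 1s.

s1 (pos 1,3,5,7): 0⊕0⊕1⊕0 = 1
s2 (pos 2,3,6,7): 0⊕0⊕1⊕0 = 1
s4 (pos 4,5,6,7): 0⊕1⊕1⊕0 = 0
Syndrome s4…s1 = 011 → error at position 3.
Flip position 3: 0000110 → 0010110
Read data bits from positions 3,5,6,7: 1110

1110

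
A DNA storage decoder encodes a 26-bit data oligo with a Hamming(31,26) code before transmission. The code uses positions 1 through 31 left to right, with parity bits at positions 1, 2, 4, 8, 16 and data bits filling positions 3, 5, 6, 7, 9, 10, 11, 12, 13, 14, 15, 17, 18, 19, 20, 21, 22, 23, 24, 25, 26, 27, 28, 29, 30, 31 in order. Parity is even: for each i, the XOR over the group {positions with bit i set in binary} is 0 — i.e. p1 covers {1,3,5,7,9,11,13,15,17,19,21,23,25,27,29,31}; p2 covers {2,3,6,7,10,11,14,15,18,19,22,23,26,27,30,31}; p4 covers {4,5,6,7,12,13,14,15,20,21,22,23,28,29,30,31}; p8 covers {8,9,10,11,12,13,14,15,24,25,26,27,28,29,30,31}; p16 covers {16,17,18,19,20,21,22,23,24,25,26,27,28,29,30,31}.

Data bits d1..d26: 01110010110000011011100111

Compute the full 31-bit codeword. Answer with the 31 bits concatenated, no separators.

Place data at non-parity positions: p1 p2 0 p4 1 1 1 p8 0 0 1 0 1 1 0 p16 0 0 0 0 1 1 0 1 1 1 0 0 1 1 1
p1 (pos 1,3,5,7,9,11,13,15,17,19,21,23,25,27,29,31): XOR of data positions = 0⊕1⊕1⊕0⊕1⊕1⊕0⊕0⊕0⊕1⊕0⊕1⊕0⊕1⊕1 = 0
p2 (pos 2,3,6,7,10,11,14,15,18,19,22,23,26,27,30,31): XOR of data positions = 0⊕1⊕1⊕0⊕1⊕1⊕0⊕0⊕0⊕1⊕0⊕1⊕0⊕1⊕1 = 0
p4 (pos 4,5,6,7,12,13,14,15,20,21,22,23,28,29,30,31): XOR of data positions = 1⊕1⊕1⊕0⊕1⊕1⊕0⊕0⊕1⊕1⊕0⊕0⊕1⊕1⊕1 = 0
p8 (pos 8,9,10,11,12,13,14,15,24,25,26,27,28,29,30,31): XOR of data positions = 0⊕0⊕1⊕0⊕1⊕1⊕0⊕1⊕1⊕1⊕0⊕0⊕1⊕1⊕1 = 1
p16 (pos 16,17,18,19,20,21,22,23,24,25,26,27,28,29,30,31): XOR of data positions = 0⊕0⊕0⊕0⊕1⊕1⊕0⊕1⊕1⊕1⊕0⊕0⊕1⊕1⊕1 = 0
Codeword: 0000111100101100000011011100111

0000111100101100000011011100111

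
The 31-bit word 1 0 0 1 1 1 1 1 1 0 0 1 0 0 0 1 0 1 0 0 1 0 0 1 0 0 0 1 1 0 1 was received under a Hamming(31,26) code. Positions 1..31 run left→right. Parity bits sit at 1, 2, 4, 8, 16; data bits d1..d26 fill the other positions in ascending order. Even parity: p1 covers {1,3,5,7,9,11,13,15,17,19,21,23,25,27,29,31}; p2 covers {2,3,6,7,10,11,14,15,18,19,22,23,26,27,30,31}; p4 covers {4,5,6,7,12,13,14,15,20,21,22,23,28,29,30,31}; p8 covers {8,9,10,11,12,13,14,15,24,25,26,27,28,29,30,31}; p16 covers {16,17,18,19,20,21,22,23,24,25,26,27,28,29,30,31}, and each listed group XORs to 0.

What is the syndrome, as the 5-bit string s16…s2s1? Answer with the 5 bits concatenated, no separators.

s1 (pos 1,3,5,7,9,11,13,15,17,19,21,23,25,27,29,31): 1⊕0⊕1⊕1⊕1⊕0⊕0⊕0⊕0⊕0⊕1⊕0⊕0⊕0⊕1⊕1 = 1
s2 (pos 2,3,6,7,10,11,14,15,18,19,22,23,26,27,30,31): 0⊕0⊕1⊕1⊕0⊕0⊕0⊕0⊕1⊕0⊕0⊕0⊕0⊕0⊕0⊕1 = 0
s4 (pos 4,5,6,7,12,13,14,15,20,21,22,23,28,29,30,31): 1⊕1⊕1⊕1⊕1⊕0⊕0⊕0⊕0⊕1⊕0⊕0⊕1⊕1⊕0⊕1 = 1
s8 (pos 8,9,10,11,12,13,14,15,24,25,26,27,28,29,30,31): 1⊕1⊕0⊕0⊕1⊕0⊕0⊕0⊕1⊕0⊕0⊕0⊕1⊕1⊕0⊕1 = 1
s16 (pos 16,17,18,19,20,21,22,23,24,25,26,27,28,29,30,31): 1⊕0⊕1⊕0⊕0⊕1⊕0⊕0⊕1⊕0⊕0⊕0⊕1⊕1⊕0⊕1 = 1
Syndrome s16…s1 = 11101 → error at position 29.

11101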